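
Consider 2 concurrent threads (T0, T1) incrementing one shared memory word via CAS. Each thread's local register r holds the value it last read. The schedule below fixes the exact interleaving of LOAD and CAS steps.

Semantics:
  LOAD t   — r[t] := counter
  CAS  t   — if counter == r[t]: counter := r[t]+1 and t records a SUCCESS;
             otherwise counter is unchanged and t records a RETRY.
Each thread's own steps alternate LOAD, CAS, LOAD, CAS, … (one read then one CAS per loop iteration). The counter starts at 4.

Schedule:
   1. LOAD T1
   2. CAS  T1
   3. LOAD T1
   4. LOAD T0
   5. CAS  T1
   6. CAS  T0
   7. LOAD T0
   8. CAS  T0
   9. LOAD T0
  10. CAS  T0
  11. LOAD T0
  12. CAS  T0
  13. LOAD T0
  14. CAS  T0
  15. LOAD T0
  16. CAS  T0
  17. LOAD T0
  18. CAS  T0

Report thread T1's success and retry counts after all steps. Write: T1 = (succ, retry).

1. LOAD T1 → mem=4 r[T1]=4 [LOAD]
2. CAS T1 → mem=5 r[T1]=4 [OK]
3. LOAD T1 → mem=5 r[T1]=5 [LOAD]
4. LOAD T0 → mem=5 r[T0]=5 [LOAD]
5. CAS T1 → mem=6 r[T1]=5 [OK]
6. CAS T0 → mem=6 r[T0]=5 [RETRY]
7. LOAD T0 → mem=6 r[T0]=6 [LOAD]
8. CAS T0 → mem=7 r[T0]=6 [OK]
9. LOAD T0 → mem=7 r[T0]=7 [LOAD]
10. CAS T0 → mem=8 r[T0]=7 [OK]
11. LOAD T0 → mem=8 r[T0]=8 [LOAD]
12. CAS T0 → mem=9 r[T0]=8 [OK]
13. LOAD T0 → mem=9 r[T0]=9 [LOAD]
14. CAS T0 → mem=10 r[T0]=9 [OK]
15. LOAD T0 → mem=10 r[T0]=10 [LOAD]
16. CAS T0 → mem=11 r[T0]=10 [OK]
17. LOAD T0 → mem=11 r[T0]=11 [LOAD]
18. CAS T0 → mem=12 r[T0]=11 [OK]

T1 = (2, 0)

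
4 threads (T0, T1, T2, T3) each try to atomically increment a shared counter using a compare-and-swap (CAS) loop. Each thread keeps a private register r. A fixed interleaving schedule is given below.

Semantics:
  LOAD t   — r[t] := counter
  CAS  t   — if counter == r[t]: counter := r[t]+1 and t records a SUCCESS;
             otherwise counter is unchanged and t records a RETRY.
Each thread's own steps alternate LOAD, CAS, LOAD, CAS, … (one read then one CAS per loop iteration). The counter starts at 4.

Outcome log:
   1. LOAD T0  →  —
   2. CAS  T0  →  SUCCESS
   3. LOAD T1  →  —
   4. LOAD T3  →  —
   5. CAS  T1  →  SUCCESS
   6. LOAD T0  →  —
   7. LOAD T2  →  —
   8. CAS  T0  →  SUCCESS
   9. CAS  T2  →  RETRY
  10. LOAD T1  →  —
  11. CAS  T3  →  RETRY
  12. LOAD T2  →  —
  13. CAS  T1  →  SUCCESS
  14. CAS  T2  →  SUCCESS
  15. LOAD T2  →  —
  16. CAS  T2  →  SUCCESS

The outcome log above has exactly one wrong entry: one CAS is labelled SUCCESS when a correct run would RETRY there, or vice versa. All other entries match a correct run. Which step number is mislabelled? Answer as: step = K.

Re-executing:
1. LOAD T0 → mem=4 r[T0]=4 [LOAD]
2. CAS T0 → mem=5 r[T0]=4 [OK]
3. LOAD T1 → mem=5 r[T1]=5 [LOAD]
4. LOAD T3 → mem=5 r[T3]=5 [LOAD]
5. CAS T1 → mem=6 r[T1]=5 [OK]
6. LOAD T0 → mem=6 r[T0]=6 [LOAD]
7. LOAD T2 → mem=6 r[T2]=6 [LOAD]
8. CAS T0 → mem=7 r[T0]=6 [OK]
9. CAS T2 → mem=7 r[T2]=6 [RETRY]
10. LOAD T1 → mem=7 r[T1]=7 [LOAD]
11. CAS T3 → mem=7 r[T3]=5 [RETRY]
12. LOAD T2 → mem=7 r[T2]=7 [LOAD]
13. CAS T1 → mem=8 r[T1]=7 [OK]
14. CAS T2 → mem=8 r[T2]=7 [RETRY]
15. LOAD T2 → mem=8 r[T2]=8 [LOAD]
16. CAS T2 → mem=9 r[T2]=8 [OK]
Mismatch at 14.

step = 14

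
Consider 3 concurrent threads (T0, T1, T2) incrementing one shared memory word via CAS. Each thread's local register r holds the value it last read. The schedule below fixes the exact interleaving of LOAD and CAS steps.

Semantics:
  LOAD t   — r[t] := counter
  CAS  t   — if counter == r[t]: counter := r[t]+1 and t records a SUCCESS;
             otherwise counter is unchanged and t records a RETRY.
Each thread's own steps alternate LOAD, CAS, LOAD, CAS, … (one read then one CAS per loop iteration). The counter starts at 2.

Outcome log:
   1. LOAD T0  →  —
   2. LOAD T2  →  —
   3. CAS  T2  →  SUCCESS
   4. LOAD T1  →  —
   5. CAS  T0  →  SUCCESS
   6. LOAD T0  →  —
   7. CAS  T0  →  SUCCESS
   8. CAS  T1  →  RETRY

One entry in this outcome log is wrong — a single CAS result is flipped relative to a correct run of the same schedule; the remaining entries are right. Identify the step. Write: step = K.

step = 5

Correct run:
T0 LOAD — after: cnt=2, r=2 — load
T2 LOAD — after: cnt=2, r=2 — load
T2 CAS — after: cnt=3, r=2 — ok
T1 LOAD — after: cnt=3, r=3 — load
T0 CAS — after: cnt=3, r=2 — retry
T0 LOAD — after: cnt=3, r=3 — load
T0 CAS — after: cnt=4, r=3 — ok
T1 CAS — after: cnt=4, r=3 — retry
Log disagrees first at step 5.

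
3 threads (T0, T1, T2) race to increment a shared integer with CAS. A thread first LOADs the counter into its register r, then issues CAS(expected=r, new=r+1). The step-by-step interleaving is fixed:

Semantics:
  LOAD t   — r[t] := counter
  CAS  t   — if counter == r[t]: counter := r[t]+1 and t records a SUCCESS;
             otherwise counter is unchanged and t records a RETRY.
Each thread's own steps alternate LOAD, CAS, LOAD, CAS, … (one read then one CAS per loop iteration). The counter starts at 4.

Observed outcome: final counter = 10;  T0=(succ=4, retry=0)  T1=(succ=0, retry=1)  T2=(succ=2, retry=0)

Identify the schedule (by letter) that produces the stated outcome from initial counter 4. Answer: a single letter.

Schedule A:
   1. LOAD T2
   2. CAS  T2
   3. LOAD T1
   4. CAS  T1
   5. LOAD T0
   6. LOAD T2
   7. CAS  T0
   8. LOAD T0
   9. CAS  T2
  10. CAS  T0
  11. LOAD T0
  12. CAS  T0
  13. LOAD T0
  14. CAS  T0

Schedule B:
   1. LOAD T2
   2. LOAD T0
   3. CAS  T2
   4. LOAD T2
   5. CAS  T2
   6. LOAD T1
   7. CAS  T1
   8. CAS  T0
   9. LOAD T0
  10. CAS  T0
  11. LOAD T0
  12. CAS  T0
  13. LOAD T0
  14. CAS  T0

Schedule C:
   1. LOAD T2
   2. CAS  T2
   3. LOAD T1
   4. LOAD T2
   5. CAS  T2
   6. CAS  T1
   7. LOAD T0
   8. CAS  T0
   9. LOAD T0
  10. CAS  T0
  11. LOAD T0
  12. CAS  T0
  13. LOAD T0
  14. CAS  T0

C

Simulating candidate C:
T2 LOAD — after: cnt=4, r=4 — load
T2 CAS — after: cnt=5, r=4 — ok
T1 LOAD — after: cnt=5, r=5 — load
T2 LOAD — after: cnt=5, r=5 — load
T2 CAS — after: cnt=6, r=5 — ok
T1 CAS — after: cnt=6, r=5 — retry
T0 LOAD — after: cnt=6, r=6 — load
T0 CAS — after: cnt=7, r=6 — ok
T0 LOAD — after: cnt=7, r=7 — load
T0 CAS — after: cnt=8, r=7 — ok
T0 LOAD — after: cnt=8, r=8 — load
T0 CAS — after: cnt=9, r=8 — ok
T0 LOAD — after: cnt=9, r=9 — load
T0 CAS — after: cnt=10, r=9 — ok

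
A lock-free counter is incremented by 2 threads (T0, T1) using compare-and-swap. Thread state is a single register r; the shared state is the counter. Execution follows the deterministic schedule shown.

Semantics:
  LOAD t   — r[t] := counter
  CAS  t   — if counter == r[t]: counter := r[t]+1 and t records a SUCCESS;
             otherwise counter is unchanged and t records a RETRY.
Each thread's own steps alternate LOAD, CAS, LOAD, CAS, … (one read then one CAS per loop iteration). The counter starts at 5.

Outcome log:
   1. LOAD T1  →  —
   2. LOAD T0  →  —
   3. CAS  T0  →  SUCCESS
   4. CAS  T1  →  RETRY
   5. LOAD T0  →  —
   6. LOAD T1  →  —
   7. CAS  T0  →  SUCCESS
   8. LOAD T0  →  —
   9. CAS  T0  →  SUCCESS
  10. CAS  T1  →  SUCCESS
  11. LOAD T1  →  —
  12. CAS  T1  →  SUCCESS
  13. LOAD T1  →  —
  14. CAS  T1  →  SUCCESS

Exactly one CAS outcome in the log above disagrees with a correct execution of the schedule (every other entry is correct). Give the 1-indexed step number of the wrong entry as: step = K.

Re-executing:
T1 LOAD — after: cnt=5, r=5 — load
T0 LOAD — after: cnt=5, r=5 — load
T0 CAS — after: cnt=6, r=5 — ok
T1 CAS — after: cnt=6, r=5 — retry
T0 LOAD — after: cnt=6, r=6 — load
T1 LOAD — after: cnt=6, r=6 — load
T0 CAS — after: cnt=7, r=6 — ok
T0 LOAD — after: cnt=7, r=7 — load
T0 CAS — after: cnt=8, r=7 — ok
T1 CAS — after: cnt=8, r=6 — retry
T1 LOAD — after: cnt=8, r=8 — load
T1 CAS — after: cnt=9, r=8 — ok
T1 LOAD — after: cnt=9, r=9 — load
T1 CAS — after: cnt=10, r=9 — ok
Log disagrees first at step 10.

step = 10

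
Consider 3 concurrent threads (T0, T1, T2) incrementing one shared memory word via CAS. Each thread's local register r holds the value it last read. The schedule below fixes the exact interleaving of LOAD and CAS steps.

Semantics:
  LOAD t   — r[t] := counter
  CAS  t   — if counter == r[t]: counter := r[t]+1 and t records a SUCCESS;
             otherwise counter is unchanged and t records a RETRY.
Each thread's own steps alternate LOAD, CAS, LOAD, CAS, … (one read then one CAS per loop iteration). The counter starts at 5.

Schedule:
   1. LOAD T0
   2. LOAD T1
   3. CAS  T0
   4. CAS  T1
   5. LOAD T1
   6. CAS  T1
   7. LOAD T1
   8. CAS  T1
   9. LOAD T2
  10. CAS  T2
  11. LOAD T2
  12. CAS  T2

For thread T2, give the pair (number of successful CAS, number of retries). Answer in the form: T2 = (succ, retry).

T2 = (2, 0)

1. LOAD T0 → mem=5 r[T0]=5 [LOAD]
2. LOAD T1 → mem=5 r[T1]=5 [LOAD]
3. CAS T0 → mem=6 r[T0]=5 [OK]
4. CAS T1 → mem=6 r[T1]=5 [RETRY]
5. LOAD T1 → mem=6 r[T1]=6 [LOAD]
6. CAS T1 → mem=7 r[T1]=6 [OK]
7. LOAD T1 → mem=7 r[T1]=7 [LOAD]
8. CAS T1 → mem=8 r[T1]=7 [OK]
9. LOAD T2 → mem=8 r[T2]=8 [LOAD]
10. CAS T2 → mem=9 r[T2]=8 [OK]
11. LOAD T2 → mem=9 r[T2]=9 [LOAD]
12. CAS T2 → mem=10 r[T2]=9 [OK]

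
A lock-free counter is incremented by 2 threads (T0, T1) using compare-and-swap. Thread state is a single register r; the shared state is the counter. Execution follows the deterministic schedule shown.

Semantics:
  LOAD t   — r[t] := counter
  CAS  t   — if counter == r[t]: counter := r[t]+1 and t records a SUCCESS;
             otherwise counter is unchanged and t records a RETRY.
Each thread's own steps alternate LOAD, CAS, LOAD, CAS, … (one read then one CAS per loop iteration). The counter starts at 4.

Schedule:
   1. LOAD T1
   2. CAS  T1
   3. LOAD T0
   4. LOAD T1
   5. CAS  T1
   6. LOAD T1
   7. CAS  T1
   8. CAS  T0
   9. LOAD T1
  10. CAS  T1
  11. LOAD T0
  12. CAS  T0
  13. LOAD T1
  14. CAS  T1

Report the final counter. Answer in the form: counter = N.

[1] T1.load  rd  (counter 4, T1.r 4)
[2] T1.cas  hit  (counter 5, T1.r 4)
[3] T0.load  rd  (counter 5, T0.r 5)
[4] T1.load  rd  (counter 5, T1.r 5)
[5] T1.cas  hit  (counter 6, T1.r 5)
[6] T1.load  rd  (counter 6, T1.r 6)
[7] T1.cas  hit  (counter 7, T1.r 6)
[8] T0.cas  miss  (counter 7, T0.r 5)
[9] T1.load  rd  (counter 7, T1.r 7)
[10] T1.cas  hit  (counter 8, T1.r 7)
[11] T0.load  rd  (counter 8, T0.r 8)
[12] T0.cas  hit  (counter 9, T0.r 8)
[13] T1.load  rd  (counter 9, T1.r 9)
[14] T1.cas  hit  (counter 10, T1.r 9)

counter = 10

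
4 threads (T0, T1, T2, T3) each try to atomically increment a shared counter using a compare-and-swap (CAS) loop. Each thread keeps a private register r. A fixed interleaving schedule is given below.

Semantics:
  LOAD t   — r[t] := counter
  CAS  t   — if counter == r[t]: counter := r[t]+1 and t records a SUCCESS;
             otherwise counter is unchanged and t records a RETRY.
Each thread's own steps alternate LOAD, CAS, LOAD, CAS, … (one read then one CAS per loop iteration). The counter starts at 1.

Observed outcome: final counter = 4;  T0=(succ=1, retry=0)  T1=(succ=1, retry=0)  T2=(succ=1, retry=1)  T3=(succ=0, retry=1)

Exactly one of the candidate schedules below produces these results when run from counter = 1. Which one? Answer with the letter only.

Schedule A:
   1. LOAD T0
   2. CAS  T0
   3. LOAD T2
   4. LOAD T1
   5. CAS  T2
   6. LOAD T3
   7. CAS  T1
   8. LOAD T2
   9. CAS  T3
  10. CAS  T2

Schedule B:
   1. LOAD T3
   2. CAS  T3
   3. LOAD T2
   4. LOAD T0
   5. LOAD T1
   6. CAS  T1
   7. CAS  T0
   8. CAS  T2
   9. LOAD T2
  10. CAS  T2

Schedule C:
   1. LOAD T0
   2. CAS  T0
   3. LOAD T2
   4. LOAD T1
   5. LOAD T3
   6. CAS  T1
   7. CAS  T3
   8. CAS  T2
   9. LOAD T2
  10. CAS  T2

Tracing schedule C:
#1 T0 reads 1
#2 T0 CAS(1→2) writes; counter now 2
#3 T2 reads 2
#4 T1 reads 2
#5 T3 reads 2
#6 T1 CAS(2→3) writes; counter now 3
#7 T3 CAS(2→3) fails; counter now 3
#8 T2 CAS(2→3) fails; counter now 3
#9 T2 reads 3
#10 T2 CAS(3→4) writes; counter now 4

C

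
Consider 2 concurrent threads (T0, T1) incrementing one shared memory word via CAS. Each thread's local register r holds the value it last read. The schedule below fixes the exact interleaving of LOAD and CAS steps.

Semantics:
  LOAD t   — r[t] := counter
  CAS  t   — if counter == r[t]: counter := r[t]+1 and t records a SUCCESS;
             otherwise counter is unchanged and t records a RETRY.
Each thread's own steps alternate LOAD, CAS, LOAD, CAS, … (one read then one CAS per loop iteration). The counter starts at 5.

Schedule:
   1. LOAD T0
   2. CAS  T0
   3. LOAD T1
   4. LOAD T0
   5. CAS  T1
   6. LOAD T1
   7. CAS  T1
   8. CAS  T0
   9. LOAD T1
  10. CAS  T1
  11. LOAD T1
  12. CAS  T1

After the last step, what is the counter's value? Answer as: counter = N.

counter = 10

1. LOAD T0 → mem=5 r[T0]=5 [LOAD]
2. CAS T0 → mem=6 r[T0]=5 [OK]
3. LOAD T1 → mem=6 r[T1]=6 [LOAD]
4. LOAD T0 → mem=6 r[T0]=6 [LOAD]
5. CAS T1 → mem=7 r[T1]=6 [OK]
6. LOAD T1 → mem=7 r[T1]=7 [LOAD]
7. CAS T1 → mem=8 r[T1]=7 [OK]
8. CAS T0 → mem=8 r[T0]=6 [RETRY]
9. LOAD T1 → mem=8 r[T1]=8 [LOAD]
10. CAS T1 → mem=9 r[T1]=8 [OK]
11. LOAD T1 → mem=9 r[T1]=9 [LOAD]
12. CAS T1 → mem=10 r[T1]=9 [OK]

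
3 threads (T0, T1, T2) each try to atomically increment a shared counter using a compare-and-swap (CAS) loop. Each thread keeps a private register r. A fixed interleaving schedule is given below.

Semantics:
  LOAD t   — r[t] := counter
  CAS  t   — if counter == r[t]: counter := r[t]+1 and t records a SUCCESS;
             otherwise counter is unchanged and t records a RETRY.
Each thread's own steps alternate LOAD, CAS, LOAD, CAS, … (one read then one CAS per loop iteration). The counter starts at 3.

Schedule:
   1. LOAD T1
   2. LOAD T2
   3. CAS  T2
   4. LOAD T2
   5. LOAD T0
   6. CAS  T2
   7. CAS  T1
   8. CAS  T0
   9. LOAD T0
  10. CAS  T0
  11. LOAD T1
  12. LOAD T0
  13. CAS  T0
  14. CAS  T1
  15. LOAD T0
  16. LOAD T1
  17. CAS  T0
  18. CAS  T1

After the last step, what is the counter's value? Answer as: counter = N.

counter = 8

T1 LOAD — after: cnt=3, r=3 — load
T2 LOAD — after: cnt=3, r=3 — load
T2 CAS — after: cnt=4, r=3 — ok
T2 LOAD — after: cnt=4, r=4 — load
T0 LOAD — after: cnt=4, r=4 — load
T2 CAS — after: cnt=5, r=4 — ok
T1 CAS — after: cnt=5, r=3 — retry
T0 CAS — after: cnt=5, r=4 — retry
T0 LOAD — after: cnt=5, r=5 — load
T0 CAS — after: cnt=6, r=5 — ok
T1 LOAD — after: cnt=6, r=6 — load
T0 LOAD — after: cnt=6, r=6 — load
T0 CAS — after: cnt=7, r=6 — ok
T1 CAS — after: cnt=7, r=6 — retry
T0 LOAD — after: cnt=7, r=7 — load
T1 LOAD — after: cnt=7, r=7 — load
T0 CAS — after: cnt=8, r=7 — ok
T1 CAS — after: cnt=8, r=7 — retry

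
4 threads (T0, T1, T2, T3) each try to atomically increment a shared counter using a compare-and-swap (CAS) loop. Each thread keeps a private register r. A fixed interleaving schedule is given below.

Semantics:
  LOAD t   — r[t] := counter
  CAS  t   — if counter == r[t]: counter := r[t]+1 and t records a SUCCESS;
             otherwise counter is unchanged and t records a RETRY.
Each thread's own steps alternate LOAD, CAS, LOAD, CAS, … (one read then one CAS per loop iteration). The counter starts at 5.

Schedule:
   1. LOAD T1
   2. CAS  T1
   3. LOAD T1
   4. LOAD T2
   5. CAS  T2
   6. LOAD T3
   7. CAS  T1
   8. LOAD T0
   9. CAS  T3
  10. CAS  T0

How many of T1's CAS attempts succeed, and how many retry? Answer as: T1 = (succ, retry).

1. LOAD T1 → mem=5 r[T1]=5 [LOAD]
2. CAS T1 → mem=6 r[T1]=5 [OK]
3. LOAD T1 → mem=6 r[T1]=6 [LOAD]
4. LOAD T2 → mem=6 r[T2]=6 [LOAD]
5. CAS T2 → mem=7 r[T2]=6 [OK]
6. LOAD T3 → mem=7 r[T3]=7 [LOAD]
7. CAS T1 → mem=7 r[T1]=6 [RETRY]
8. LOAD T0 → mem=7 r[T0]=7 [LOAD]
9. CAS T3 → mem=8 r[T3]=7 [OK]
10. CAS T0 → mem=8 r[T0]=7 [RETRY]

T1 = (1, 1)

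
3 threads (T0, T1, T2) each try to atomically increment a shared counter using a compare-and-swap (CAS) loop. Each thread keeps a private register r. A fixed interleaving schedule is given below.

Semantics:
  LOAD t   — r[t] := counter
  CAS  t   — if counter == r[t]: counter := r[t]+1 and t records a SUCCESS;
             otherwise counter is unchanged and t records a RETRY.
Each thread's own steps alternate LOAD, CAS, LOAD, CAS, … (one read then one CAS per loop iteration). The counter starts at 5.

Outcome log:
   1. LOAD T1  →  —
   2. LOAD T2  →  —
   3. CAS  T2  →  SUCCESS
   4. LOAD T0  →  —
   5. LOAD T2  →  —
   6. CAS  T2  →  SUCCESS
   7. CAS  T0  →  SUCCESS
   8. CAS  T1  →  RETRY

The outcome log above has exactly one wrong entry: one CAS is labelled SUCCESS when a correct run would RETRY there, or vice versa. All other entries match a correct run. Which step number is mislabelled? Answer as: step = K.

Reference trace:
T1 LOAD — after: cnt=5, r=5 — load
T2 LOAD — after: cnt=5, r=5 — load
T2 CAS — after: cnt=6, r=5 — ok
T0 LOAD — after: cnt=6, r=6 — load
T2 LOAD — after: cnt=6, r=6 — load
T2 CAS — after: cnt=7, r=6 — ok
T0 CAS — after: cnt=7, r=6 — retry
T1 CAS — after: cnt=7, r=5 — retry
Log disagrees first at step 7.

step = 7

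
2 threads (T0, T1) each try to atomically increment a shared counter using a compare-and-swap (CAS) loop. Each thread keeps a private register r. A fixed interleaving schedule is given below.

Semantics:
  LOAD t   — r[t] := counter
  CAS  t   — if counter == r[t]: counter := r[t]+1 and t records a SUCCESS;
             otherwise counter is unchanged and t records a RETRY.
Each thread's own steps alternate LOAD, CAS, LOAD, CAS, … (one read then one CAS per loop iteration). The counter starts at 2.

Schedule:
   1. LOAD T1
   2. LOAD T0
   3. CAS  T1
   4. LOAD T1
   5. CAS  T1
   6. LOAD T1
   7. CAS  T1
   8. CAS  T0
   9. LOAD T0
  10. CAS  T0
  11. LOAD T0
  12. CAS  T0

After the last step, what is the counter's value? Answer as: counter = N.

counter = 7

1. LOAD T1 → mem=2 r[T1]=2 [LOAD]
2. LOAD T0 → mem=2 r[T0]=2 [LOAD]
3. CAS T1 → mem=3 r[T1]=2 [OK]
4. LOAD T1 → mem=3 r[T1]=3 [LOAD]
5. CAS T1 → mem=4 r[T1]=3 [OK]
6. LOAD T1 → mem=4 r[T1]=4 [LOAD]
7. CAS T1 → mem=5 r[T1]=4 [OK]
8. CAS T0 → mem=5 r[T0]=2 [RETRY]
9. LOAD T0 → mem=5 r[T0]=5 [LOAD]
10. CAS T0 → mem=6 r[T0]=5 [OK]
11. LOAD T0 → mem=6 r[T0]=6 [LOAD]
12. CAS T0 → mem=7 r[T0]=6 [OK]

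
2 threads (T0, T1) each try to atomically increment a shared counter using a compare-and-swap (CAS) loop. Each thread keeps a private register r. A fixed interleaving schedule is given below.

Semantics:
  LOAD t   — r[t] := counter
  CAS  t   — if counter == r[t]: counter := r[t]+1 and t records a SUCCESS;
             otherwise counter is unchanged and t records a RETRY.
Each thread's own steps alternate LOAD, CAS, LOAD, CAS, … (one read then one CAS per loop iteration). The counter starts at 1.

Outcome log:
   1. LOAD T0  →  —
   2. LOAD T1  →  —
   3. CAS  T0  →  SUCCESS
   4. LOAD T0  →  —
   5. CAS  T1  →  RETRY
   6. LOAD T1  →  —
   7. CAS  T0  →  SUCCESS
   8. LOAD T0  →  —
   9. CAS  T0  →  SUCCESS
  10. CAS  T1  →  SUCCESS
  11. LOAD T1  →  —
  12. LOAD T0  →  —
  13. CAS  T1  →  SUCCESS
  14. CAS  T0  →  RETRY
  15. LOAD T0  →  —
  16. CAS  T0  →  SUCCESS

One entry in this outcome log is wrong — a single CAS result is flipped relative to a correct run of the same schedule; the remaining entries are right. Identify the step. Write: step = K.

Correct run:
#1 T0 reads 1
#2 T1 reads 1
#3 T0 CAS(1→2) writes; counter now 2
#4 T0 reads 2
#5 T1 CAS(1→2) fails; counter now 2
#6 T1 reads 2
#7 T0 CAS(2→3) writes; counter now 3
#8 T0 reads 3
#9 T0 CAS(3→4) writes; counter now 4
#10 T1 CAS(2→3) fails; counter now 4
#11 T1 reads 4
#12 T0 reads 4
#13 T1 CAS(4→5) writes; counter now 5
#14 T0 CAS(4→5) fails; counter now 5
#15 T0 reads 5
#16 T0 CAS(5→6) writes; counter now 6
Log disagrees first at step 10.

step = 10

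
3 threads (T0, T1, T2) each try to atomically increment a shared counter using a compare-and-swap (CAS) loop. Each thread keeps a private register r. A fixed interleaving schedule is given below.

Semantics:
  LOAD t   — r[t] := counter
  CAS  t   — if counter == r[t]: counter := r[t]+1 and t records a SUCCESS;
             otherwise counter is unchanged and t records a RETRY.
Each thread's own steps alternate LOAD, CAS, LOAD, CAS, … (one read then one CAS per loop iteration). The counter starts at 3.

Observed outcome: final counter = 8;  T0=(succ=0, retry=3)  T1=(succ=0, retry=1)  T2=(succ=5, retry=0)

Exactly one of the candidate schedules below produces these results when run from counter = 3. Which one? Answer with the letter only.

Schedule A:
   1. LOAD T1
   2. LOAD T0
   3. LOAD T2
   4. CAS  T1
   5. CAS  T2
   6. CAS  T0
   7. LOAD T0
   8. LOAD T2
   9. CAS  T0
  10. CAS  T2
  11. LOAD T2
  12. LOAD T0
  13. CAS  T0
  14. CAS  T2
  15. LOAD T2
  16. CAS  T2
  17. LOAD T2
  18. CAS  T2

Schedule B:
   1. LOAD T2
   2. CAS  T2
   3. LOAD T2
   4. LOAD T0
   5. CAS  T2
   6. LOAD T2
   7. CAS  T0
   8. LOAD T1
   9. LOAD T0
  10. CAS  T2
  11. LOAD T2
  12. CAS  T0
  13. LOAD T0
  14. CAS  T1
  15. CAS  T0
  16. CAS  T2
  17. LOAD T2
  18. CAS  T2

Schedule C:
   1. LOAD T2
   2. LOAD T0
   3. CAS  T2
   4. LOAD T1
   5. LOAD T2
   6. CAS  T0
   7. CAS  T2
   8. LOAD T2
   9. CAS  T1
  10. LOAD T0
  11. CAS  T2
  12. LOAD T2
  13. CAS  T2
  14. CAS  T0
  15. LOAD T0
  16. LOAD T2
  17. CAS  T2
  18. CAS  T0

Simulating candidate C:
T2 LOAD — after: cnt=3, r=3 — load
T0 LOAD — after: cnt=3, r=3 — load
T2 CAS — after: cnt=4, r=3 — ok
T1 LOAD — after: cnt=4, r=4 — load
T2 LOAD — after: cnt=4, r=4 — load
T0 CAS — after: cnt=4, r=3 — retry
T2 CAS — after: cnt=5, r=4 — ok
T2 LOAD — after: cnt=5, r=5 — load
T1 CAS — after: cnt=5, r=4 — retry
T0 LOAD — after: cnt=5, r=5 — load
T2 CAS — after: cnt=6, r=5 — ok
T2 LOAD — after: cnt=6, r=6 — load
T2 CAS — after: cnt=7, r=6 — ok
T0 CAS — after: cnt=7, r=5 — retry
T0 LOAD — after: cnt=7, r=7 — load
T2 LOAD — after: cnt=7, r=7 — load
T2 CAS — after: cnt=8, r=7 — ok
T0 CAS — after: cnt=8, r=7 — retry

C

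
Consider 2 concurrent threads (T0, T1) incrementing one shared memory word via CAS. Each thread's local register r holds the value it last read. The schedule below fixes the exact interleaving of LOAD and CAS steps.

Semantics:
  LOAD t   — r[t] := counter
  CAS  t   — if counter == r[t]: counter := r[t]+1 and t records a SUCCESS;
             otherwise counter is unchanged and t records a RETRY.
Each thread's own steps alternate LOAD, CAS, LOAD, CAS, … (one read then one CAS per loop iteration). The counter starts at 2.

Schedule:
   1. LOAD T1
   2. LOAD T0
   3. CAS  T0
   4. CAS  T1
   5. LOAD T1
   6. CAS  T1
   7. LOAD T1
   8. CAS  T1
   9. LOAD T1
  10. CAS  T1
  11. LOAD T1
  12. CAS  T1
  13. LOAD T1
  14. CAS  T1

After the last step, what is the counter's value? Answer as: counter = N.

counter = 8

#1 T1 reads 2
#2 T0 reads 2
#3 T0 CAS(2→3) writes; counter now 3
#4 T1 CAS(2→3) fails; counter now 3
#5 T1 reads 3
#6 T1 CAS(3→4) writes; counter now 4
#7 T1 reads 4
#8 T1 CAS(4→5) writes; counter now 5
#9 T1 reads 5
#10 T1 CAS(5→6) writes; counter now 6
#11 T1 reads 6
#12 T1 CAS(6→7) writes; counter now 7
#13 T1 reads 7
#14 T1 CAS(7→8) writes; counter now 8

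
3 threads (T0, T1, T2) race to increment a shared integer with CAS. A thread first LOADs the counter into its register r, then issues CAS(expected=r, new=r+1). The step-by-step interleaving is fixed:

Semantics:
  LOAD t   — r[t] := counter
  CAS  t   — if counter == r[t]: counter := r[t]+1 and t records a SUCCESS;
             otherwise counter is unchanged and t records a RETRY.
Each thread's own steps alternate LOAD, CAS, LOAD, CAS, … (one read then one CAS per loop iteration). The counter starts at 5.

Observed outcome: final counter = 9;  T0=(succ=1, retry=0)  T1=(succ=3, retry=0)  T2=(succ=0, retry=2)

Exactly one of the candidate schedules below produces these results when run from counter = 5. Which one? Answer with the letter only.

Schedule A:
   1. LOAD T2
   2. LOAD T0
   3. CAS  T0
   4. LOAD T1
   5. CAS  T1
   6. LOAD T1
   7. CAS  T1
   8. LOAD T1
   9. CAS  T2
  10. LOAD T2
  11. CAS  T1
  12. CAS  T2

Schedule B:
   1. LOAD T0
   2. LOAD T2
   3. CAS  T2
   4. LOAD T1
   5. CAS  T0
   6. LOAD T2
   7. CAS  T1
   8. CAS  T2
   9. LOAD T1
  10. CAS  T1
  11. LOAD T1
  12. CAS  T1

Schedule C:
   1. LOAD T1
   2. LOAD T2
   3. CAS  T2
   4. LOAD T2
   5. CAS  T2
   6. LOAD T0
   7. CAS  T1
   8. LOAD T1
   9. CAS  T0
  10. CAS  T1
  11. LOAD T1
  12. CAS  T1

Simulating candidate A:
[1] T2.load  rd  (counter 5, T2.r 5)
[2] T0.load  rd  (counter 5, T0.r 5)
[3] T0.cas  hit  (counter 6, T0.r 5)
[4] T1.load  rd  (counter 6, T1.r 6)
[5] T1.cas  hit  (counter 7, T1.r 6)
[6] T1.load  rd  (counter 7, T1.r 7)
[7] T1.cas  hit  (counter 8, T1.r 7)
[8] T1.load  rd  (counter 8, T1.r 8)
[9] T2.cas  miss  (counter 8, T2.r 5)
[10] T2.load  rd  (counter 8, T2.r 8)
[11] T1.cas  hit  (counter 9, T1.r 8)
[12] T2.cas  miss  (counter 9, T2.r 8)

A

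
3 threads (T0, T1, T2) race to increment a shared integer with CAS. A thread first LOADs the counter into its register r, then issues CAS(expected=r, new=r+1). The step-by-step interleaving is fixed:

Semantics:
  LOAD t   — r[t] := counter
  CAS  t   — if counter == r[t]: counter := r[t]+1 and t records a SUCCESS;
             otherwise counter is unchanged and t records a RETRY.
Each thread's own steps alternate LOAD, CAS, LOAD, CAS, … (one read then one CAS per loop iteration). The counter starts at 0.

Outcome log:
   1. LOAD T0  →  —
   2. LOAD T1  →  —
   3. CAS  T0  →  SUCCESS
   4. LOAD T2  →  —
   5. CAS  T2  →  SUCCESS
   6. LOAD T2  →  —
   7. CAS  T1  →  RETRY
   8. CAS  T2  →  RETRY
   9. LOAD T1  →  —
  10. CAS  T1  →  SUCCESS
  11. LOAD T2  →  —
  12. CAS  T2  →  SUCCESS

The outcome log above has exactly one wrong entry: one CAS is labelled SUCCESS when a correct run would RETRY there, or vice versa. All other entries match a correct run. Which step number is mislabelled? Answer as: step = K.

Re-executing:
   1) LOAD T0:  M=0  r_T0=0
   2) LOAD T1:  M=0  r_T1=0
   3) CAS  T0:  M=1  r_T0=0 ✓
   4) LOAD T2:  M=1  r_T2=1
   5) CAS  T2:  M=2  r_T2=1 ✓
   6) LOAD T2:  M=2  r_T2=2
   7) CAS  T1:  M=2  r_T1=0 ✗
   8) CAS  T2:  M=3  r_T2=2 ✓
   9) LOAD T1:  M=3  r_T1=3
  10) CAS  T1:  M=4  r_T1=3 ✓
  11) LOAD T2:  M=4  r_T2=4
  12) CAS  T2:  M=5  r_T2=4 ✓
Log disagrees first at step 8.

step = 8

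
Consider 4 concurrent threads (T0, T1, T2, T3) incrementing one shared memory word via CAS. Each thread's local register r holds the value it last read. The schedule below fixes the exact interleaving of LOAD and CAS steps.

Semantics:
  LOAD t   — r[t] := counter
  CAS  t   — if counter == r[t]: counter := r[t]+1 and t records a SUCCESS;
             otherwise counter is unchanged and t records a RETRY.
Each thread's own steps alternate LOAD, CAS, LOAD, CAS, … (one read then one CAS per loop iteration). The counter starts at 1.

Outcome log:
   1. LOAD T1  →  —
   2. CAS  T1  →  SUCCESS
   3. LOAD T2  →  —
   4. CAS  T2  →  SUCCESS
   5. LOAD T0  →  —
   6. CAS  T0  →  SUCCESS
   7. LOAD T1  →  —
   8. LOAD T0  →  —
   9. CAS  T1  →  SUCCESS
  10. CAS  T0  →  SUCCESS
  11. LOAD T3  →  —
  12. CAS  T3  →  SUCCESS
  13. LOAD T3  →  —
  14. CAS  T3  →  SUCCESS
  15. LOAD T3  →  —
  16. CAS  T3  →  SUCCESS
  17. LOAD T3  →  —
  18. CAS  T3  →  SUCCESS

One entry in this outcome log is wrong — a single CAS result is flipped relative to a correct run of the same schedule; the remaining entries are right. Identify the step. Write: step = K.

step = 10

Reference trace:
1. LOAD T1 → mem=1 r[T1]=1 [LOAD]
2. CAS T1 → mem=2 r[T1]=1 [OK]
3. LOAD T2 → mem=2 r[T2]=2 [LOAD]
4. CAS T2 → mem=3 r[T2]=2 [OK]
5. LOAD T0 → mem=3 r[T0]=3 [LOAD]
6. CAS T0 → mem=4 r[T0]=3 [OK]
7. LOAD T1 → mem=4 r[T1]=4 [LOAD]
8. LOAD T0 → mem=4 r[T0]=4 [LOAD]
9. CAS T1 → mem=5 r[T1]=4 [OK]
10. CAS T0 → mem=5 r[T0]=4 [RETRY]
11. LOAD T3 → mem=5 r[T3]=5 [LOAD]
12. CAS T3 → mem=6 r[T3]=5 [OK]
13. LOAD T3 → mem=6 r[T3]=6 [LOAD]
14. CAS T3 → mem=7 r[T3]=6 [OK]
15. LOAD T3 → mem=7 r[T3]=7 [LOAD]
16. CAS T3 → mem=8 r[T3]=7 [OK]
17. LOAD T3 → mem=8 r[T3]=8 [LOAD]
18. CAS T3 → mem=9 r[T3]=8 [OK]
Mismatch at 10.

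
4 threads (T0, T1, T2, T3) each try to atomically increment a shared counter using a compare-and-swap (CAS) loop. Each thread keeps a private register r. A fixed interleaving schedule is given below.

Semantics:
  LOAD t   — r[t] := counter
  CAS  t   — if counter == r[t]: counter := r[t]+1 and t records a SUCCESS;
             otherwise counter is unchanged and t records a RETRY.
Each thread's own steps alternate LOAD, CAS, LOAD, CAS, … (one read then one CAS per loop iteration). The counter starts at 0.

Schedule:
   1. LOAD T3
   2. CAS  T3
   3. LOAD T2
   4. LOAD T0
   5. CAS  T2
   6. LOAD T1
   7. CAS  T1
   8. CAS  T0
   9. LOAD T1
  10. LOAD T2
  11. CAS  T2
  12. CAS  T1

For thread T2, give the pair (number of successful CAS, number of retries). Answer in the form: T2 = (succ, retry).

T3 LOAD — after: cnt=0, r=0 — load
T3 CAS — after: cnt=1, r=0 — ok
T2 LOAD — after: cnt=1, r=1 — load
T0 LOAD — after: cnt=1, r=1 — load
T2 CAS — after: cnt=2, r=1 — ok
T1 LOAD — after: cnt=2, r=2 — load
T1 CAS — after: cnt=3, r=2 — ok
T0 CAS — after: cnt=3, r=1 — retry
T1 LOAD — after: cnt=3, r=3 — load
T2 LOAD — after: cnt=3, r=3 — load
T2 CAS — after: cnt=4, r=3 — ok
T1 CAS — after: cnt=4, r=3 — retry

T2 = (2, 0)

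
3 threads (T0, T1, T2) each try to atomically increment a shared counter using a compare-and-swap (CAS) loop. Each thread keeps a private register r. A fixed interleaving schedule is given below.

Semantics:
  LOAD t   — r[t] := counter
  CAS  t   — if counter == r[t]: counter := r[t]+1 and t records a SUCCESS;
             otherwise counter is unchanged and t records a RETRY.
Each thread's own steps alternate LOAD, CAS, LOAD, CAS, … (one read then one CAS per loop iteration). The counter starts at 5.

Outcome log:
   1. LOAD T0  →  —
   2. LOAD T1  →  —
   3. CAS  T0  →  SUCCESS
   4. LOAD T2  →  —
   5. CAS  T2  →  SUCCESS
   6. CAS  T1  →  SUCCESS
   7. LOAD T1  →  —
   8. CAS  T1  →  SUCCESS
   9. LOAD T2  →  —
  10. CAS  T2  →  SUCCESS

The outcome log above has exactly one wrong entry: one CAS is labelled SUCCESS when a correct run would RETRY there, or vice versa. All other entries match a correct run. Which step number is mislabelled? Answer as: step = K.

step = 6

Correct run:
1. LOAD T0 → mem=5 r[T0]=5 [LOAD]
2. LOAD T1 → mem=5 r[T1]=5 [LOAD]
3. CAS T0 → mem=6 r[T0]=5 [OK]
4. LOAD T2 → mem=6 r[T2]=6 [LOAD]
5. CAS T2 → mem=7 r[T2]=6 [OK]
6. CAS T1 → mem=7 r[T1]=5 [RETRY]
7. LOAD T1 → mem=7 r[T1]=7 [LOAD]
8. CAS T1 → mem=8 r[T1]=7 [OK]
9. LOAD T2 → mem=8 r[T2]=8 [LOAD]
10. CAS T2 → mem=9 r[T2]=8 [OK]
Mismatch at 6.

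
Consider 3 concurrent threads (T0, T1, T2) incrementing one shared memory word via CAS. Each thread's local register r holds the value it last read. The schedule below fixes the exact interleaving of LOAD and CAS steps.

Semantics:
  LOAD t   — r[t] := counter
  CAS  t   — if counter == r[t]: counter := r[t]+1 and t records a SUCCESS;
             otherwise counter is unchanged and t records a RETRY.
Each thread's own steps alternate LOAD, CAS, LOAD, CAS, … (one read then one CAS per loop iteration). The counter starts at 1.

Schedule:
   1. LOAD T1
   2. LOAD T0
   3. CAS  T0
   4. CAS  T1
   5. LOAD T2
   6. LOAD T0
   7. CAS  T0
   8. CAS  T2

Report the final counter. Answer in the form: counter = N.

[1] T1.load  rd  (counter 1, T1.r 1)
[2] T0.load  rd  (counter 1, T0.r 1)
[3] T0.cas  hit  (counter 2, T0.r 1)
[4] T1.cas  miss  (counter 2, T1.r 1)
[5] T2.load  rd  (counter 2, T2.r 2)
[6] T0.load  rd  (counter 2, T0.r 2)
[7] T0.cas  hit  (counter 3, T0.r 2)
[8] T2.cas  miss  (counter 3, T2.r 2)

counter = 3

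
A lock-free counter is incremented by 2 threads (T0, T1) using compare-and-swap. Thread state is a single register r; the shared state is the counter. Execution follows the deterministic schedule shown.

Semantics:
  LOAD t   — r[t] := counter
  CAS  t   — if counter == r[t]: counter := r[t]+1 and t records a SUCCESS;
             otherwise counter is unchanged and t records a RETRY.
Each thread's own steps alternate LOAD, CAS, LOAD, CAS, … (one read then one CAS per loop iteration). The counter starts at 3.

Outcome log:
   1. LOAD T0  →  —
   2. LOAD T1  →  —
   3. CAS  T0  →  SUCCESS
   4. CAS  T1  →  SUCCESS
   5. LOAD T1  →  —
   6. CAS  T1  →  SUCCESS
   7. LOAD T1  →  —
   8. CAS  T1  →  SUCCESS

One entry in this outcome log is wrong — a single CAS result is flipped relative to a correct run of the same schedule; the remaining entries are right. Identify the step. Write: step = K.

step = 4

Reference trace:
[1] T0.load  rd  (counter 3, T0.r 3)
[2] T1.load  rd  (counter 3, T1.r 3)
[3] T0.cas  hit  (counter 4, T0.r 3)
[4] T1.cas  miss  (counter 4, T1.r 3)
[5] T1.load  rd  (counter 4, T1.r 4)
[6] T1.cas  hit  (counter 5, T1.r 4)
[7] T1.load  rd  (counter 5, T1.r 5)
[8] T1.cas  hit  (counter 6, T1.r 5)
Flip is step 4.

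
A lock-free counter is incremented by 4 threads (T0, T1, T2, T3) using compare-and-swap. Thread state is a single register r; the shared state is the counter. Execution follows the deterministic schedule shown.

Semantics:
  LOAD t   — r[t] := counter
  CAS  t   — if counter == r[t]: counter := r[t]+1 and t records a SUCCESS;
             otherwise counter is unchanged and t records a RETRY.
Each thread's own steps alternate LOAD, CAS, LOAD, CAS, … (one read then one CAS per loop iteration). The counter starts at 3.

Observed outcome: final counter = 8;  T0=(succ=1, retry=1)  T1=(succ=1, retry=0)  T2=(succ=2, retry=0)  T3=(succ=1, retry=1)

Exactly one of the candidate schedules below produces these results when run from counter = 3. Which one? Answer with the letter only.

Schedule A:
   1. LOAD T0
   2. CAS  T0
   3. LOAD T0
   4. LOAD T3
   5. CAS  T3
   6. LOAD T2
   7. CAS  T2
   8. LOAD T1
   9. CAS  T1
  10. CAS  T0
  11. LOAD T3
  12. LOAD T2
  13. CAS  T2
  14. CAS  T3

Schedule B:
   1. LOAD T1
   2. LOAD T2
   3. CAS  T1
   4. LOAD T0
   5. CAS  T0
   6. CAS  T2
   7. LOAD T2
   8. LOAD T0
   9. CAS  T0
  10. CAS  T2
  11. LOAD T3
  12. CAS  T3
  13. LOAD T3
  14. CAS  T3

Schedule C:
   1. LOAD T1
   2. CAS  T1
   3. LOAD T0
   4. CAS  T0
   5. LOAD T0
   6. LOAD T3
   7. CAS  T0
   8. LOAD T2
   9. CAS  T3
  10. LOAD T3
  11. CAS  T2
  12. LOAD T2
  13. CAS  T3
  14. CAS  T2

Simulating candidate A:
[1] T0.load  rd  (counter 3, T0.r 3)
[2] T0.cas  hit  (counter 4, T0.r 3)
[3] T0.load  rd  (counter 4, T0.r 4)
[4] T3.load  rd  (counter 4, T3.r 4)
[5] T3.cas  hit  (counter 5, T3.r 4)
[6] T2.load  rd  (counter 5, T2.r 5)
[7] T2.cas  hit  (counter 6, T2.r 5)
[8] T1.load  rd  (counter 6, T1.r 6)
[9] T1.cas  hit  (counter 7, T1.r 6)
[10] T0.cas  miss  (counter 7, T0.r 4)
[11] T3.load  rd  (counter 7, T3.r 7)
[12] T2.load  rd  (counter 7, T2.r 7)
[13] T2.cas  hit  (counter 8, T2.r 7)
[14] T3.cas  miss  (counter 8, T3.r 7)

A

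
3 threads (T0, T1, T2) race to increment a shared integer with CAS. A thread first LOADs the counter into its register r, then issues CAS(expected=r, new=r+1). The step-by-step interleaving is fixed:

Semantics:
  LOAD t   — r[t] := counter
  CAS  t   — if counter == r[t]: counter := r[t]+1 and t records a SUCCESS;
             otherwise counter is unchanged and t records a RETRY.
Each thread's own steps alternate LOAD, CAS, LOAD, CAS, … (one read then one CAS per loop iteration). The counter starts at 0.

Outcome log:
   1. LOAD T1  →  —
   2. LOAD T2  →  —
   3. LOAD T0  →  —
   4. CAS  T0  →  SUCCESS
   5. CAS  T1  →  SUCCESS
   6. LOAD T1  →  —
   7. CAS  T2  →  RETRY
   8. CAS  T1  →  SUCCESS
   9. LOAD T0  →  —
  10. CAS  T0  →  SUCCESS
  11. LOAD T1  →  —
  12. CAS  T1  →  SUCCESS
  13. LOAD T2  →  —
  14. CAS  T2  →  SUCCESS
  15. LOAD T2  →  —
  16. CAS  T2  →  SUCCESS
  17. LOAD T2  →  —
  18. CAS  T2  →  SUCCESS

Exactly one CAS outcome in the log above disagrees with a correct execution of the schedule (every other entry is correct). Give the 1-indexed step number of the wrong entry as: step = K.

step = 5

Re-executing:
step 1: T1 LOAD ⇒ load; ctr=0 reg=0
step 2: T2 LOAD ⇒ load; ctr=0 reg=0
step 3: T0 LOAD ⇒ load; ctr=0 reg=0
step 4: T0 CAS ⇒ ok; ctr=1 reg=0
step 5: T1 CAS ⇒ retry; ctr=1 reg=0
step 6: T1 LOAD ⇒ load; ctr=1 reg=1
step 7: T2 CAS ⇒ retry; ctr=1 reg=0
step 8: T1 CAS ⇒ ok; ctr=2 reg=1
step 9: T0 LOAD ⇒ load; ctr=2 reg=2
step 10: T0 CAS ⇒ ok; ctr=3 reg=2
step 11: T1 LOAD ⇒ load; ctr=3 reg=3
step 12: T1 CAS ⇒ ok; ctr=4 reg=3
step 13: T2 LOAD ⇒ load; ctr=4 reg=4
step 14: T2 CAS ⇒ ok; ctr=5 reg=4
step 15: T2 LOAD ⇒ load; ctr=5 reg=5
step 16: T2 CAS ⇒ ok; ctr=6 reg=5
step 17: T2 LOAD ⇒ load; ctr=6 reg=6
step 18: T2 CAS ⇒ ok; ctr=7 reg=6
Log disagrees first at step 5.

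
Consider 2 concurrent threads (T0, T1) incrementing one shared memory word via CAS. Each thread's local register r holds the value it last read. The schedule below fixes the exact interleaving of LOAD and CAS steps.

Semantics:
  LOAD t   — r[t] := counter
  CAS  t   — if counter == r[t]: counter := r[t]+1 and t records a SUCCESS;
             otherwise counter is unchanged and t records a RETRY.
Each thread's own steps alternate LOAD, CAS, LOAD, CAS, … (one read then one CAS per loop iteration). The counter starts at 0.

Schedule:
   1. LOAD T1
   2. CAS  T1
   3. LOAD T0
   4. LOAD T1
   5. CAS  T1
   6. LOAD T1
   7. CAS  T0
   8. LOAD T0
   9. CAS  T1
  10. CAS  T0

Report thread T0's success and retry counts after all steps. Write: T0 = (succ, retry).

   1) LOAD T1:  M=0  r_T1=0
   2) CAS  T1:  M=1  r_T1=0 ✓
   3) LOAD T0:  M=1  r_T0=1
   4) LOAD T1:  M=1  r_T1=1
   5) CAS  T1:  M=2  r_T1=1 ✓
   6) LOAD T1:  M=2  r_T1=2
   7) CAS  T0:  M=2  r_T0=1 ✗
   8) LOAD T0:  M=2  r_T0=2
   9) CAS  T1:  M=3  r_T1=2 ✓
  10) CAS  T0:  M=3  r_T0=2 ✗

T0 = (0, 2)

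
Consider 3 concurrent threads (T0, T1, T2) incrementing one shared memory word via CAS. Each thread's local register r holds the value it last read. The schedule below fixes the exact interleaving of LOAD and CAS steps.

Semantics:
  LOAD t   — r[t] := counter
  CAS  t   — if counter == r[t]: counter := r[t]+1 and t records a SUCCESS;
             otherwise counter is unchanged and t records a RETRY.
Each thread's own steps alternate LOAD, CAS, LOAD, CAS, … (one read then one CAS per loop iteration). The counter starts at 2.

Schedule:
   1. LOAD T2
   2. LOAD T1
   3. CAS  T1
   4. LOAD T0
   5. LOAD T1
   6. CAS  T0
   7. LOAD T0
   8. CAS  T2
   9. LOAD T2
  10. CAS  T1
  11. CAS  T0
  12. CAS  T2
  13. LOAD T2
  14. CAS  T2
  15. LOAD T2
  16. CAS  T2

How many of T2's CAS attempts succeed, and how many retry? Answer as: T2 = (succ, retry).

T2 = (2, 2)

   1) LOAD T2:  M=2  r_T2=2
   2) LOAD T1:  M=2  r_T1=2
   3) CAS  T1:  M=3  r_T1=2 ✓
   4) LOAD T0:  M=3  r_T0=3
   5) LOAD T1:  M=3  r_T1=3
   6) CAS  T0:  M=4  r_T0=3 ✓
   7) LOAD T0:  M=4  r_T0=4
   8) CAS  T2:  M=4  r_T2=2 ✗
   9) LOAD T2:  M=4  r_T2=4
  10) CAS  T1:  M=4  r_T1=3 ✗
  11) CAS  T0:  M=5  r_T0=4 ✓
  12) CAS  T2:  M=5  r_T2=4 ✗
  13) LOAD T2:  M=5  r_T2=5
  14) CAS  T2:  M=6  r_T2=5 ✓
  15) LOAD T2:  M=6  r_T2=6
  16) CAS  T2:  M=7  r_T2=6 ✓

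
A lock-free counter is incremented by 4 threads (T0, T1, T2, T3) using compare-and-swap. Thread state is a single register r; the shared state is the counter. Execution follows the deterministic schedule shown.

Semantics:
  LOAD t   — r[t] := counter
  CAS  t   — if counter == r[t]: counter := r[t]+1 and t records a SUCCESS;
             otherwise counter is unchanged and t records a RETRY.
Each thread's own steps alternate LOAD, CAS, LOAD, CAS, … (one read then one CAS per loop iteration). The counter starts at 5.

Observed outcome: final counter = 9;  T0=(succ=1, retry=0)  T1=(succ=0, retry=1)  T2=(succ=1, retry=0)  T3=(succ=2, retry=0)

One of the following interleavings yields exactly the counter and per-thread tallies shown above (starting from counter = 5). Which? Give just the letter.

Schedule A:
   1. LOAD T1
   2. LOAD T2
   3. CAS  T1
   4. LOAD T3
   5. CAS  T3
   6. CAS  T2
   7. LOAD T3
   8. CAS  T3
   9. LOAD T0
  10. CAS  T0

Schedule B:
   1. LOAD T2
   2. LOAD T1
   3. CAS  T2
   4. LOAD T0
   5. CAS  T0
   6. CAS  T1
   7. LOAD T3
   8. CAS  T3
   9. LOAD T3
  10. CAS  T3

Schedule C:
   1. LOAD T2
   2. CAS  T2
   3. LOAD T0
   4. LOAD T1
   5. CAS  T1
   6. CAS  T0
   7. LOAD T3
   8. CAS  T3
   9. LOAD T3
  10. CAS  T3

B

Simulating candidate B:
1. LOAD T2 → mem=5 r[T2]=5 [LOAD]
2. LOAD T1 → mem=5 r[T1]=5 [LOAD]
3. CAS T2 → mem=6 r[T2]=5 [OK]
4. LOAD T0 → mem=6 r[T0]=6 [LOAD]
5. CAS T0 → mem=7 r[T0]=6 [OK]
6. CAS T1 → mem=7 r[T1]=5 [RETRY]
7. LOAD T3 → mem=7 r[T3]=7 [LOAD]
8. CAS T3 → mem=8 r[T3]=7 [OK]
9. LOAD T3 → mem=8 r[T3]=8 [LOAD]
10. CAS T3 → mem=9 r[T3]=8 [OK]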